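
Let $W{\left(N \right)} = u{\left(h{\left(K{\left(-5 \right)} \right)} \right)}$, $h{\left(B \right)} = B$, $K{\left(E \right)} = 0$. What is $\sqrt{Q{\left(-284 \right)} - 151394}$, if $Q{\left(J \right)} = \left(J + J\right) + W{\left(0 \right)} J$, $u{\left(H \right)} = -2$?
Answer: $i \sqrt{151394} \approx 389.09 i$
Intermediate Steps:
$W{\left(N \right)} = -2$
$Q{\left(J \right)} = 0$ ($Q{\left(J \right)} = \left(J + J\right) - 2 J = 2 J - 2 J = 0$)
$\sqrt{Q{\left(-284 \right)} - 151394} = \sqrt{0 - 151394} = \sqrt{-151394} = i \sqrt{151394}$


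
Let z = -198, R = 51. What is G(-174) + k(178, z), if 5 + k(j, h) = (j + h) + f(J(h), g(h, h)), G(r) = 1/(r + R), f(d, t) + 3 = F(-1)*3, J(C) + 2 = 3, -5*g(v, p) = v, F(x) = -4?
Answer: -4921/123 ≈ -40.008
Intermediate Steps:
g(v, p) = -v/5
J(C) = 1 (J(C) = -2 + 3 = 1)
f(d, t) = -15 (f(d, t) = -3 - 4*3 = -3 - 12 = -15)
G(r) = 1/(51 + r) (G(r) = 1/(r + 51) = 1/(51 + r))
k(j, h) = -20 + h + j (k(j, h) = -5 + ((j + h) - 15) = -5 + ((h + j) - 15) = -5 + (-15 + h + j) = -20 + h + j)
G(-174) + k(178, z) = 1/(51 - 174) + (-20 - 198 + 178) = 1/(-123) - 40 = -1/123 - 40 = -4921/123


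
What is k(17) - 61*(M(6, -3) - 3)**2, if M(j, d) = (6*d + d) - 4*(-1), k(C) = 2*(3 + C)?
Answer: -24360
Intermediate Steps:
k(C) = 6 + 2*C
M(j, d) = 4 + 7*d (M(j, d) = 7*d + 4 = 4 + 7*d)
k(17) - 61*(M(6, -3) - 3)**2 = (6 + 2*17) - 61*((4 + 7*(-3)) - 3)**2 = (6 + 34) - 61*((4 - 21) - 3)**2 = 40 - 61*(-17 - 3)**2 = 40 - 61*(-20)**2 = 40 - 61*400 = 40 - 24400 = -24360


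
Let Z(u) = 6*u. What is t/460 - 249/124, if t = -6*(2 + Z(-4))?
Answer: -24543/14260 ≈ -1.7211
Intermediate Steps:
t = 132 (t = -6*(2 + 6*(-4)) = -6*(2 - 24) = -6*(-22) = 132)
t/460 - 249/124 = 132/460 - 249/124 = 132*(1/460) - 249*1/124 = 33/115 - 249/124 = -24543/14260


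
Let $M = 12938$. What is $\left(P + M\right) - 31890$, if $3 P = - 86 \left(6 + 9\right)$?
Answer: $-19382$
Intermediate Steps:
$P = -430$ ($P = \frac{\left(-86\right) \left(6 + 9\right)}{3} = \frac{\left(-86\right) 15}{3} = \frac{1}{3} \left(-1290\right) = -430$)
$\left(P + M\right) - 31890 = \left(-430 + 12938\right) - 31890 = 12508 - 31890 = -19382$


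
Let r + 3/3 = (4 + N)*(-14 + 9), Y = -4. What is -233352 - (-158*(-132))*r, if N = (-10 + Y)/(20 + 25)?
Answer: 516544/3 ≈ 1.7218e+5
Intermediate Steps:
N = -14/45 (N = (-10 - 4)/(20 + 25) = -14/45 ≈ -0.31111)
r = -175/9 (r = -1 + (4 - 14/45)*(-14 + 9) = -1 + (166/45)*(-5) = -1 - 166/9 = -175/9 ≈ -19.444)
-233352 - (-158*(-132))*r = -233352 - (-158*(-132))*(-175)/9 = -233352 - 20856*(-175)/9 = -233352 - 1*(-1216600/3) = -233352 + 1216600/3 = 516544/3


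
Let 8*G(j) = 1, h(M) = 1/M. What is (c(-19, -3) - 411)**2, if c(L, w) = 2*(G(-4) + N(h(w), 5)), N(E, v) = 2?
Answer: 2647129/16 ≈ 1.6545e+5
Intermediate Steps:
h(M) = 1/M
G(j) = 1/8 (G(j) = (1/8)*1 = 1/8)
c(L, w) = 17/4 (c(L, w) = 2*(1/8 + 2) = 2*(17/8) = 17/4)
(c(-19, -3) - 411)**2 = (17/4 - 411)**2 = (-1627/4)**2 = 2647129/16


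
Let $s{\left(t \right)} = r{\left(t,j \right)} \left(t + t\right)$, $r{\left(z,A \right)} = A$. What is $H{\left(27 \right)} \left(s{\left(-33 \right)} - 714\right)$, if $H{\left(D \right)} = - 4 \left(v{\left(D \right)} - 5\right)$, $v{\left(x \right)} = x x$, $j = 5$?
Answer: $3023424$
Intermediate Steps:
$v{\left(x \right)} = x^{2}$
$s{\left(t \right)} = 10 t$ ($s{\left(t \right)} = 5 \left(t + t\right) = 5 \cdot 2 t = 10 t$)
$H{\left(D \right)} = 20 - 4 D^{2}$ ($H{\left(D \right)} = - 4 \left(D^{2} - 5\right) = - 4 \left(-5 + D^{2}\right) = 20 - 4 D^{2}$)
$H{\left(27 \right)} \left(s{\left(-33 \right)} - 714\right) = \left(20 - 4 \cdot 27^{2}\right) \left(10 \left(-33\right) - 714\right) = \left(20 - 2916\right) \left(-330 - 714\right) = \left(20 - 2916\right) \left(-1044\right) = \left(-2896\right) \left(-1044\right) = 3023424$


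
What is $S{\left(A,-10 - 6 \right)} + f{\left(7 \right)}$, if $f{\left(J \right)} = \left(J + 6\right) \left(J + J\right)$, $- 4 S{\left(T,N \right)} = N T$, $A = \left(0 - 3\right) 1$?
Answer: $170$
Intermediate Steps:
$A = -3$ ($A = \left(-3\right) 1 = -3$)
$S{\left(T,N \right)} = - \frac{N T}{4}$
$f{\left(J \right)} = 2 J \left(6 + J\right)$ ($f{\left(J \right)} = \left(6 + J\right) 2 J = 2 J \left(6 + J\right)$)
$S{\left(A,-10 - 6 \right)} + f{\left(7 \right)} = \left(- \frac{1}{4}\right) \left(-10 - 6\right) \left(-3\right) + 2 \cdot 7 \left(6 + 7\right) = \left(- \frac{1}{4}\right) \left(-16\right) \left(-3\right) + 2 \cdot 7 \cdot 13 = -12 + 182 = 170$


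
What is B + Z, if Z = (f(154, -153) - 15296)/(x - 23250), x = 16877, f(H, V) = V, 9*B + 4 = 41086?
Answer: 87318209/19119 ≈ 4567.1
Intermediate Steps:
B = 13694/3 (B = -4/9 + (⅑)*41086 = -4/9 + 41086/9 = 13694/3 ≈ 4564.7)
Z = 15449/6373 (Z = (-153 - 15296)/(16877 - 23250) = -15449/(-6373) = -15449*(-1/6373) = 15449/6373 ≈ 2.4241)
B + Z = 13694/3 + 15449/6373 = 87318209/19119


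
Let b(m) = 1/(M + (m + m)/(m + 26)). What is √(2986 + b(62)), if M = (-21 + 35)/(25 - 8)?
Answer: 6*√57839615/835 ≈ 54.648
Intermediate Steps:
M = 14/17 ≈ 0.82353
b(m) = 1/(14/17 + 2*m/(26 + m)) (b(m) = 1/(14/17 + (m + m)/(m + 26)) = 1/(14/17 + (2*m)/(26 + m)) = 1/(14/17 + 2*m/(26 + m)))
√(2986 + b(62)) = √(2986 + 17*(26 + 62)/(4*(91 + 12*62))) = √(2986 + (17/4)*88/(91 + 744)) = √(2986 + (17/4)*88/835) = √(2986 + (17/4)*(1/835)*88) = √(2986 + 374/835) = √(2493684/835) = 6*√57839615/835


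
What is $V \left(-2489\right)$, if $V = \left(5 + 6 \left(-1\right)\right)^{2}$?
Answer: $-2489$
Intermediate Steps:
$V = 1$ ($V = \left(5 - 6\right)^{2} = \left(-1\right)^{2} = 1$)
$V \left(-2489\right) = 1 \left(-2489\right) = -2489$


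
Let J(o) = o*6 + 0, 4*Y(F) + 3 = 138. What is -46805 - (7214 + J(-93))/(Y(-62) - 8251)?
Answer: -1538406921/32869 ≈ -46804.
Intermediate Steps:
Y(F) = 135/4 (Y(F) = -¾ + (¼)*138 = -¾ + 69/2 = 135/4)
J(o) = 6*o (J(o) = 6*o + 0 = 6*o)
-46805 - (7214 + J(-93))/(Y(-62) - 8251) = -46805 - (7214 + 6*(-93))/(135/4 - 8251) = -46805 - (7214 - 558)/(-32869/4) = -46805 - 6656*(-4)/32869 = -46805 - 1*(-26624/32869) = -46805 + 26624/32869 = -1538406921/32869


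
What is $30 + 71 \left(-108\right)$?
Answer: $-7638$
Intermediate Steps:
$30 + 71 \left(-108\right) = 30 - 7668 = -7638$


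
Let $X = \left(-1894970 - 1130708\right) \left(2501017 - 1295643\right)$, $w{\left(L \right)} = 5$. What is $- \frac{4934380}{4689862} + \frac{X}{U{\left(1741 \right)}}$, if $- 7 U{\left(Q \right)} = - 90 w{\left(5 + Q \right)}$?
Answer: $- \frac{29932475751524460112}{527609475} \approx -5.6732 \cdot 10^{10}$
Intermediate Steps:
$U{\left(Q \right)} = \frac{450}{7}$ ($U{\left(Q \right)} = - \frac{\left(-90\right) 5}{7} = \left(- \frac{1}{7}\right) \left(-450\right) = \frac{450}{7}$)
$X = -3647073593572$ ($X = \left(-3025678\right) 1205374 = -3647073593572$)
$- \frac{4934380}{4689862} + \frac{X}{U{\left(1741 \right)}} = - \frac{4934380}{4689862} - \frac{3647073593572}{\frac{450}{7}} = \left(-4934380\right) \frac{1}{4689862} - \frac{12764757577502}{225} = - \frac{2467190}{2344931} - \frac{12764757577502}{225} = - \frac{29932475751524460112}{527609475}$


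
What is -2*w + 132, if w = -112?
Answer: 356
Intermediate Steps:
-2*w + 132 = -2*(-112) + 132 = 224 + 132 = 356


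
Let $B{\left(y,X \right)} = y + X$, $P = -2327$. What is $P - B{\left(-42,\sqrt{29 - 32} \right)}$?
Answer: $-2285 - i \sqrt{3} \approx -2285.0 - 1.732 i$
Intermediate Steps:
$B{\left(y,X \right)} = X + y$
$P - B{\left(-42,\sqrt{29 - 32} \right)} = -2327 - \left(\sqrt{29 - 32} - 42\right) = -2327 - \left(\sqrt{-3} - 42\right) = -2327 - \left(i \sqrt{3} - 42\right) = -2327 - \left(-42 + i \sqrt{3}\right) = -2327 + \left(42 - i \sqrt{3}\right) = -2285 - i \sqrt{3}$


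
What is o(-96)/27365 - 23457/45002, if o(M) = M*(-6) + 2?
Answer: -615889649/1231479730 ≈ -0.50012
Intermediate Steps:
o(M) = 2 - 6*M (o(M) = -6*M + 2 = 2 - 6*M)
o(-96)/27365 - 23457/45002 = (2 - 6*(-96))/27365 - 23457/45002 = (2 + 576)*(1/27365) - 23457*1/45002 = 578*(1/27365) - 23457/45002 = 578/27365 - 23457/45002 = -615889649/1231479730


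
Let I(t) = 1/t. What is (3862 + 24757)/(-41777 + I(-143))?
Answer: -4092517/5974112 ≈ -0.68504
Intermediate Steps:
(3862 + 24757)/(-41777 + I(-143)) = (3862 + 24757)/(-41777 + 1/(-143)) = 28619/(-41777 - 1/143) = 28619/(-5974112/143) = 28619*(-143/5974112) = -4092517/5974112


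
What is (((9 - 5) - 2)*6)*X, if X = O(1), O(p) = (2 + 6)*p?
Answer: 96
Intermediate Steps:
O(p) = 8*p
X = 8 (X = 8*1 = 8)
(((9 - 5) - 2)*6)*X = (((9 - 5) - 2)*6)*8 = ((4 - 2)*6)*8 = (2*6)*8 = 12*8 = 96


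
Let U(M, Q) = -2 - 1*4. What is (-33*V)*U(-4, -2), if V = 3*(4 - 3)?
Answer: 594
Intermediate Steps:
V = 3 (V = 3*1 = 3)
U(M, Q) = -6 (U(M, Q) = -2 - 4 = -6)
(-33*V)*U(-4, -2) = -33*3*(-6) = -99*(-6) = 594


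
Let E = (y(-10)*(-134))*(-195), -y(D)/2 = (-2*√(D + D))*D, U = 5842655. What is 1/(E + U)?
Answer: 89887/861315049985 + 6432*I*√5/172263009997 ≈ 1.0436e-7 + 8.3491e-8*I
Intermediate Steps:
y(D) = 4*√2*D^(3/2) (y(D) = -2*(-2*√(D + D))*D = -2*(-2*√2*√D)*D = -(-4)*√2*D^(3/2) = 4*√2*D^(3/2))
E = -2090400*I*√5 (E = ((4*√2*(-10)^(3/2))*(-134))*(-195) = ((4*√2*(-10*I*√10))*(-134))*(-195) = (-80*I*√5*(-134))*(-195) = (10720*I*√5)*(-195) = -2090400*I*√5 ≈ -4.6743e+6*I)
1/(E + U) = 1/(-2090400*I*√5 + 5842655) = 1/(5842655 - 2090400*I*√5)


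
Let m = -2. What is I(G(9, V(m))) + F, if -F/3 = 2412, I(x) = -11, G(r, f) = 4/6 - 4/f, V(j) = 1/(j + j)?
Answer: -7247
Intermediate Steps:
V(j) = 1/(2*j)
G(r, f) = ⅔ - 4/f (G(r, f) = 4*(⅙) - 4/f = ⅔ - 4/f)
F = -7236 (F = -3*2412 = -7236)
I(G(9, V(m))) + F = -11 - 7236 = -7247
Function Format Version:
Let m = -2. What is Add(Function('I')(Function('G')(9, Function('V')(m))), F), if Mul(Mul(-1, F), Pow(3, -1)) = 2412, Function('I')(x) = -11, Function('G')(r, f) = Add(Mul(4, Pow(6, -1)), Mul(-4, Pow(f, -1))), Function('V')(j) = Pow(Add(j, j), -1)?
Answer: -7247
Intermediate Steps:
Function('V')(j) = Mul(Rational(1, 2), Pow(j, -1)) (Function('V')(j) = Pow(Mul(2, j), -1) = Mul(Rational(1, 2), Pow(j, -1)))
Function('G')(r, f) = Add(Rational(2, 3), Mul(-4, Pow(f, -1))) (Function('G')(r, f) = Add(Mul(4, Rational(1, 6)), Mul(-4, Pow(f, -1))) = Add(Rational(2, 3), Mul(-4, Pow(f, -1))))
F = -7236 (F = Mul(-3, 2412) = -7236)
Add(Function('I')(Function('G')(9, Function('V')(m))), F) = Add(-11, -7236) = -7247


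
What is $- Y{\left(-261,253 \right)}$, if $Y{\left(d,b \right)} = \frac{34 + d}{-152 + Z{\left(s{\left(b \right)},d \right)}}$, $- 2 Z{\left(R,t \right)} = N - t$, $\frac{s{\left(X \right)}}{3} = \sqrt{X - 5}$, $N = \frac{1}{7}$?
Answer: $- \frac{1589}{1978} \approx -0.80334$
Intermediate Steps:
$N = \frac{1}{7} \approx 0.14286$
$s{\left(X \right)} = 3 \sqrt{-5 + X}$ ($s{\left(X \right)} = 3 \sqrt{X - 5} = 3 \sqrt{-5 + X}$)
$Z{\left(R,t \right)} = - \frac{1}{14} + \frac{t}{2}$ ($Z{\left(R,t \right)} = - \frac{\frac{1}{7} - t}{2} = - \frac{1}{14} + \frac{t}{2}$)
$Y{\left(d,b \right)} = \frac{34 + d}{- \frac{2129}{14} + \frac{d}{2}}$ ($Y{\left(d,b \right)} = \frac{34 + d}{-152 + \left(- \frac{1}{14} + \frac{d}{2}\right)} = \frac{34 + d}{- \frac{2129}{14} + \frac{d}{2}}$)
$- Y{\left(-261,253 \right)} = - \frac{14 \left(34 - 261\right)}{-2129 + 7 \left(-261\right)} = - \frac{14 \left(-227\right)}{-2129 - 1827} = - \frac{14 \left(-227\right)}{-3956} = - \frac{14 \left(-1\right) \left(-227\right)}{3956} = \left(-1\right) \frac{1589}{1978} = - \frac{1589}{1978}$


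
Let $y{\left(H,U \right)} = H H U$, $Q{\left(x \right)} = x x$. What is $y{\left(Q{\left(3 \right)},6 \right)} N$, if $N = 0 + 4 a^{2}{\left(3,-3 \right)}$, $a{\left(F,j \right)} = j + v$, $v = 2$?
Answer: $1944$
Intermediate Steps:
$a{\left(F,j \right)} = 2 + j$ ($a{\left(F,j \right)} = j + 2 = 2 + j$)
$Q{\left(x \right)} = x^{2}$
$y{\left(H,U \right)} = U H^{2}$ ($y{\left(H,U \right)} = H^{2} U = U H^{2}$)
$N = 4$ ($N = 0 + 4 \left(2 - 3\right)^{2} = 0 + 4 \left(-1\right)^{2} = 0 + 4 \cdot 1 = 0 + 4 = 4$)
$y{\left(Q{\left(3 \right)},6 \right)} N = 6 \left(3^{2}\right)^{2} \cdot 4 = 6 \cdot 9^{2} \cdot 4 = 6 \cdot 81 \cdot 4 = 486 \cdot 4 = 1944$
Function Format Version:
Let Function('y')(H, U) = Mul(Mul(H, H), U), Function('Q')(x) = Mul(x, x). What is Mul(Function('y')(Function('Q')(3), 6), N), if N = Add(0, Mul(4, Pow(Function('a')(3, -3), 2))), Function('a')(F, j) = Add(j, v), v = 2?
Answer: 1944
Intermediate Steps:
Function('a')(F, j) = Add(2, j) (Function('a')(F, j) = Add(j, 2) = Add(2, j))
Function('Q')(x) = Pow(x, 2)
Function('y')(H, U) = Mul(U, Pow(H, 2)) (Function('y')(H, U) = Mul(Pow(H, 2), U) = Mul(U, Pow(H, 2)))
N = 4 (N = Add(0, Mul(4, Pow(Add(2, -3), 2))) = Add(0, Mul(4, Pow(-1, 2))) = Add(0, Mul(4, 1)) = Add(0, 4) = 4)
Mul(Function('y')(Function('Q')(3), 6), N) = Mul(Mul(6, Pow(Pow(3, 2), 2)), 4) = Mul(Mul(6, Pow(9, 2)), 4) = Mul(Mul(6, 81), 4) = Mul(486, 4) = 1944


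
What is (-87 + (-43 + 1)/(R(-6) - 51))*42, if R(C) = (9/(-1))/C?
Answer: -39802/11 ≈ -3618.4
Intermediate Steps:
R(C) = -9/C (R(C) = (9*(-1))/C = -9/C)
(-87 + (-43 + 1)/(R(-6) - 51))*42 = (-87 + (-43 + 1)/(-9/(-6) - 51))*42 = (-87 - 42/(-9*(-⅙) - 51))*42 = (-87 - 42/(3/2 - 51))*42 = (-87 - 42/(-99/2))*42 = (-87 - 42*(-2/99))*42 = (-87 + 28/33)*42 = -2843/33*42 = -39802/11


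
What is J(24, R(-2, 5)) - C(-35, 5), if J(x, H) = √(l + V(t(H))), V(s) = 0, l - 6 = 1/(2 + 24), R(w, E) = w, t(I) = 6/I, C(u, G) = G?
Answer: -5 + √4082/26 ≈ -2.5427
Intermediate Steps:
l = 157/26 (l = 6 + 1/(2 + 24) = 6 + 1/26 = 157/26 ≈ 6.0385)
J(x, H) = √4082/26 (J(x, H) = √(157/26 + 0) = √(157/26) = √4082/26)
J(24, R(-2, 5)) - C(-35, 5) = √4082/26 - 1*5 = √4082/26 - 5 = -5 + √4082/26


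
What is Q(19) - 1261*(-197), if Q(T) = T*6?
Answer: 248531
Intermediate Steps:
Q(T) = 6*T
Q(19) - 1261*(-197) = 6*19 - 1261*(-197) = 114 + 248417 = 248531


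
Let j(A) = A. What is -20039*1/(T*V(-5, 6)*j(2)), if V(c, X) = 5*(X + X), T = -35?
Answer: 20039/4200 ≈ 4.7712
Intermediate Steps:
V(c, X) = 10*X (V(c, X) = 5*(2*X) = 10*X)
-20039*1/(T*V(-5, 6)*j(2)) = -20039/((2*(-35))*(10*6)) = -20039/((-70*60)) = -20039/(-4200) = -20039*(-1/4200) = 20039/4200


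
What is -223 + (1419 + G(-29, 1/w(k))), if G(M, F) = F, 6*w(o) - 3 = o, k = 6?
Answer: 3590/3 ≈ 1196.7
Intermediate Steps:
w(o) = ½ + o/6
-223 + (1419 + G(-29, 1/w(k))) = -223 + (1419 + 1/(½ + (⅙)*6)) = -223 + (1419 + 1/(½ + 1)) = -223 + (1419 + 1/(3/2)) = -223 + (1419 + ⅔) = -223 + 4259/3 = 3590/3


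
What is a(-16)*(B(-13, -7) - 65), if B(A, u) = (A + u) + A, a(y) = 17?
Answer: -1666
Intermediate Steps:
B(A, u) = u + 2*A
a(-16)*(B(-13, -7) - 65) = 17*((-7 + 2*(-13)) - 65) = 17*((-7 - 26) - 65) = 17*(-33 - 65) = 17*(-98) = -1666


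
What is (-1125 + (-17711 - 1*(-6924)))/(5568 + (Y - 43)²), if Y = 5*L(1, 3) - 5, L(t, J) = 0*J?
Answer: -1489/984 ≈ -1.5132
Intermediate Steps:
L(t, J) = 0
Y = -5 (Y = 5*0 - 5 = 0 - 5 = -5)
(-1125 + (-17711 - 1*(-6924)))/(5568 + (Y - 43)²) = (-1125 + (-17711 - 1*(-6924)))/(5568 + (-5 - 43)²) = (-1125 + (-17711 + 6924))/(5568 + (-48)²) = (-1125 - 10787)/(5568 + 2304) = -11912/7872 = -11912*1/7872 = -1489/984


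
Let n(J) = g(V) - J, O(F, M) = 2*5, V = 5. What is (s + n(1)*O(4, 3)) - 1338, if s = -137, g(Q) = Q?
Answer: -1435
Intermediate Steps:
O(F, M) = 10
n(J) = 5 - J
(s + n(1)*O(4, 3)) - 1338 = (-137 + (5 - 1*1)*10) - 1338 = (-137 + (5 - 1)*10) - 1338 = (-137 + 4*10) - 1338 = (-137 + 40) - 1338 = -97 - 1338 = -1435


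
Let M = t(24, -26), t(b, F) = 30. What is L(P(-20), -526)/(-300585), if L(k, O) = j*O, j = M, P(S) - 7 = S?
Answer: 1052/20039 ≈ 0.052498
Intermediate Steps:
P(S) = 7 + S
M = 30
j = 30
L(k, O) = 30*O
L(P(-20), -526)/(-300585) = (30*(-526))/(-300585) = -15780*(-1/300585) = 1052/20039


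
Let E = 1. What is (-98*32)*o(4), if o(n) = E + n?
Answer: -15680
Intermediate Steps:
o(n) = 1 + n
(-98*32)*o(4) = (-98*32)*(1 + 4) = -3136*5 = -15680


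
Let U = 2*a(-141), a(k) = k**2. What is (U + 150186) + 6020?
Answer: 195968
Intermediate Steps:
U = 39762 (U = 2*(-141)**2 = 2*19881 = 39762)
(U + 150186) + 6020 = (39762 + 150186) + 6020 = 189948 + 6020 = 195968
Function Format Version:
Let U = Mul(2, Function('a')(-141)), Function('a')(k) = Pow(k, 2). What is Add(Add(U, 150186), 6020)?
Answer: 195968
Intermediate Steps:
U = 39762 (U = Mul(2, Pow(-141, 2)) = Mul(2, 19881) = 39762)
Add(Add(U, 150186), 6020) = Add(Add(39762, 150186), 6020) = Add(189948, 6020) = 195968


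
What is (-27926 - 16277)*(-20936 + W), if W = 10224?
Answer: 473502536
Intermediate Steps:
(-27926 - 16277)*(-20936 + W) = (-27926 - 16277)*(-20936 + 10224) = -44203*(-10712) = 473502536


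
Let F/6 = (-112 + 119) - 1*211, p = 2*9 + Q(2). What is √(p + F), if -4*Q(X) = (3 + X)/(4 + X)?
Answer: I*√173694/12 ≈ 34.731*I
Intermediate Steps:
Q(X) = -(3 + X)/(4*(4 + X))
p = 427/24 (p = 2*9 + (-3 - 1*2)/(4*(4 + 2)) = 18 + (¼)*(-3 - 2)/6 = 18 + (¼)*(⅙)*(-5) = 18 - 5/24 = 427/24 ≈ 17.792)
F = -1224 (F = 6*((-112 + 119) - 1*211) = 6*(7 - 211) = 6*(-204) = -1224)
√(p + F) = √(427/24 - 1224) = √(-28949/24) = I*√173694/12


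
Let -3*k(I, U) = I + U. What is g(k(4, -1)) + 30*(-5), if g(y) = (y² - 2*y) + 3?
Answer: -144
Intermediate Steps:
k(I, U) = -I/3 - U/3 (k(I, U) = -(I + U)/3 = -I/3 - U/3)
g(y) = 3 + y² - 2*y
g(k(4, -1)) + 30*(-5) = (3 + (-⅓*4 - ⅓*(-1))² - 2*(-⅓*4 - ⅓*(-1))) + 30*(-5) = (3 + (-4/3 + ⅓)² - 2*(-4/3 + ⅓)) - 150 = (3 + (-1)² - 2*(-1)) - 150 = (3 + 1 + 2) - 150 = 6 - 150 = -144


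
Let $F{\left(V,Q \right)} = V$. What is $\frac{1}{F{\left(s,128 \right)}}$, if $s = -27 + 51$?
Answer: $\frac{1}{24} \approx 0.041667$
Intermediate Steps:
$s = 24$
$\frac{1}{F{\left(s,128 \right)}} = \frac{1}{24}$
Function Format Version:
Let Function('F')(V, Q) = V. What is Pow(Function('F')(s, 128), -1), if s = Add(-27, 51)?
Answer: Rational(1, 24) ≈ 0.041667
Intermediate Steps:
s = 24
Pow(Function('F')(s, 128), -1) = Pow(24, -1) = Rational(1, 24)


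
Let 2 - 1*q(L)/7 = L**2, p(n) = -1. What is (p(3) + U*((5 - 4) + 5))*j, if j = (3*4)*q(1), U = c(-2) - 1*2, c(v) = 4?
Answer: 924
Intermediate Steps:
U = 2 (U = 4 - 1*2 = 4 - 2 = 2)
q(L) = 14 - 7*L**2
j = 84 (j = (3*4)*(14 - 7*1**2) = 12*(14 - 7*1) = 12*(14 - 7) = 12*7 = 84)
(p(3) + U*((5 - 4) + 5))*j = (-1 + 2*((5 - 4) + 5))*84 = (-1 + 2*(1 + 5))*84 = (-1 + 2*6)*84 = (-1 + 12)*84 = 11*84 = 924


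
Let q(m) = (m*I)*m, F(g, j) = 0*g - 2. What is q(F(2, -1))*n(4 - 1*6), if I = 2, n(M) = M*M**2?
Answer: -64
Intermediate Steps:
n(M) = M**3
F(g, j) = -2 (F(g, j) = 0 - 2 = -2)
q(m) = 2*m**2 (q(m) = (m*2)*m = (2*m)*m = 2*m**2)
q(F(2, -1))*n(4 - 1*6) = (2*(-2)**2)*(4 - 1*6)**3 = (2*4)*(4 - 6)**3 = 8*(-2)**3 = 8*(-8) = -64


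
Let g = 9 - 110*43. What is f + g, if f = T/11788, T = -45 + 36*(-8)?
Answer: -55651481/11788 ≈ -4721.0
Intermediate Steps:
T = -333 (T = -45 - 288 = -333)
g = -4721 (g = 9 - 4730 = -4721)
f = -333/11788 ≈ -0.028249
f + g = -333/11788 - 4721 = -55651481/11788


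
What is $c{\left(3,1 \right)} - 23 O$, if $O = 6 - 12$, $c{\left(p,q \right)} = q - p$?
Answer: $136$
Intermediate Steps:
$O = -6$
$c{\left(3,1 \right)} - 23 O = \left(1 - 3\right) - -138 = \left(1 - 3\right) + 138 = -2 + 138 = 136$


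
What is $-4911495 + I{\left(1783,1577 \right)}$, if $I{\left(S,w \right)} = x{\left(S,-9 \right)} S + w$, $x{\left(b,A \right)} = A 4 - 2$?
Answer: $-4977672$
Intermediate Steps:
$x{\left(b,A \right)} = -2 + 4 A$ ($x{\left(b,A \right)} = 4 A - 2 = -2 + 4 A$)
$I{\left(S,w \right)} = w - 38 S$ ($I{\left(S,w \right)} = \left(-2 + 4 \left(-9\right)\right) S + w = \left(-2 - 36\right) S + w = - 38 S + w = w - 38 S$)
$-4911495 + I{\left(1783,1577 \right)} = -4911495 + \left(1577 - 67754\right) = -4911495 - 66177 = -4977672$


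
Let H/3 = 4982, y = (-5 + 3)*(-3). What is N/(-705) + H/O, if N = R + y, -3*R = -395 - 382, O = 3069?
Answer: 72027/16027 ≈ 4.4941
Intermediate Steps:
y = 6 (y = -2*(-3) = 6)
H = 14946 (H = 3*4982 = 14946)
R = 259 (R = -(-395 - 382)/3 = -1/3*(-777) = 259)
N = 265 (N = 259 + 6 = 265)
N/(-705) + H/O = 265/(-705) + 14946/3069 = 265*(-1/705) + 14946*(1/3069) = -53/141 + 4982/1023 = 72027/16027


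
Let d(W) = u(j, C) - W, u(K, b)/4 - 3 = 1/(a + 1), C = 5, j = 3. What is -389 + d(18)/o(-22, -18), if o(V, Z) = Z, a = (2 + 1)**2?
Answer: -17491/45 ≈ -388.69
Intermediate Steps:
a = 9 (a = 3**2 = 9)
u(K, b) = 62/5 (u(K, b) = 12 + 4/(9 + 1) = 12 + 4/10 = 12 + 4*(1/10) = 12 + 2/5 = 62/5)
d(W) = 62/5 - W
-389 + d(18)/o(-22, -18) = -389 + (62/5 - 1*18)/(-18) = -389 + (62/5 - 18)*(-1/18) = -389 - 28/5*(-1/18) = -389 + 14/45 = -17491/45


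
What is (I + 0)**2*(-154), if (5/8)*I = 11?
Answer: -1192576/25 ≈ -47703.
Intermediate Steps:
I = 88/5 (I = (8/5)*11 = 88/5 ≈ 17.600)
(I + 0)**2*(-154) = (88/5 + 0)**2*(-154) = (88/5)**2*(-154) = (7744/25)*(-154) = -1192576/25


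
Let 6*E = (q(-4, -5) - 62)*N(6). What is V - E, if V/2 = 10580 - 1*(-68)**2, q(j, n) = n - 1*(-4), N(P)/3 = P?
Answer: 12101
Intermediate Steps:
N(P) = 3*P
q(j, n) = 4 + n (q(j, n) = n + 4 = 4 + n)
V = 11912 (V = 2*(10580 - 1*(-68)**2) = 2*(10580 - 1*4624) = 2*(10580 - 4624) = 2*5956 = 11912)
E = -189 (E = (((4 - 5) - 62)*(3*6))/6 = ((-1 - 62)*18)/6 = (-63*18)/6 = (1/6)*(-1134) = -189)
V - E = 11912 - 1*(-189) = 11912 + 189 = 12101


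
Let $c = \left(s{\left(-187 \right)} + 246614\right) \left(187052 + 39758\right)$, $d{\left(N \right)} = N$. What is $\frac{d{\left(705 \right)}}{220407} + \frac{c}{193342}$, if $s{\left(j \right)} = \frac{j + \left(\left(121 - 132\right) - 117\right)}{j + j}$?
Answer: $\frac{69860946285063535}{241478937766} \approx 2.893 \cdot 10^{5}$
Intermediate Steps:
$s{\left(j \right)} = \frac{-128 + j}{2 j}$ ($s{\left(j \right)} = \frac{j - 128}{2 j} = \left(j - 128\right) \frac{1}{2 j} = \left(-128 + j\right) \frac{1}{2 j} = \frac{-128 + j}{2 j}$)
$c = \frac{10459791213155}{187}$ ($c = \left(\frac{-128 - 187}{2 \left(-187\right)} + 246614\right) \left(187052 + 39758\right) = \left(\frac{1}{2} \left(- \frac{1}{187}\right) \left(-315\right) + 246614\right) 226810 = \left(\frac{315}{374} + 246614\right) 226810 = \frac{92233951}{374} \cdot 226810 = \frac{10459791213155}{187} \approx 5.5935 \cdot 10^{10}$)
$\frac{d{\left(705 \right)}}{220407} + \frac{c}{193342} = \frac{705}{220407} + \frac{10459791213155}{187 \cdot 193342} = 705 \cdot \frac{1}{220407} + \frac{10459791213155}{187} \cdot \frac{1}{193342} = \frac{235}{73469} + \frac{10459791213155}{36154954} = \frac{69860946285063535}{241478937766}$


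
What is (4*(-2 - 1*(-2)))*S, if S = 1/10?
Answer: 0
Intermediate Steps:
S = ⅒ ≈ 0.10000
(4*(-2 - 1*(-2)))*S = (4*(-2 - 1*(-2)))*(⅒) = (4*(-2 + 2))*(⅒) = (4*0)*(⅒) = 0*(⅒) = 0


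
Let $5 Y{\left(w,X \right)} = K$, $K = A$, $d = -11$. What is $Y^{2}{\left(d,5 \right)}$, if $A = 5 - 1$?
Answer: $\frac{16}{25} \approx 0.64$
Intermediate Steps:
$A = 4$
$K = 4$
$Y{\left(w,X \right)} = \frac{4}{5}$ ($Y{\left(w,X \right)} = \frac{1}{5} \cdot 4 = \frac{4}{5}$)
$Y^{2}{\left(d,5 \right)} = \left(\frac{4}{5}\right)^{2} = \frac{16}{25}$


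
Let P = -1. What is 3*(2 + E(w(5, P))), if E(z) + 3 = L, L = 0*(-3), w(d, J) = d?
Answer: -3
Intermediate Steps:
L = 0
E(z) = -3 (E(z) = -3 + 0 = -3)
3*(2 + E(w(5, P))) = 3*(2 - 3) = 3*(-1) = -3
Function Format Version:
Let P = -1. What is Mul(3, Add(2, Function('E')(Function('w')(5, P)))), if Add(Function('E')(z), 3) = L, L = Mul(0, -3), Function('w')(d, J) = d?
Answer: -3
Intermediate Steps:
L = 0
Function('E')(z) = -3 (Function('E')(z) = Add(-3, 0) = -3)
Mul(3, Add(2, Function('E')(Function('w')(5, P)))) = Mul(3, Add(2, -3)) = Mul(3, -1) = -3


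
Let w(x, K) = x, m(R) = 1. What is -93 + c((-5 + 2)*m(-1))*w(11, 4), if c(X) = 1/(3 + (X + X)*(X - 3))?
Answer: -3616/39 ≈ -92.718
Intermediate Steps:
c(X) = 1/(3 + 2*X*(-3 + X)) (c(X) = 1/(3 + (2*X)*(-3 + X)) = 1/(3 + 2*X*(-3 + X)))
-93 + c((-5 + 2)*m(-1))*w(11, 4) = -93 + 11/(3 - 6*(-5 + 2) + 2*((-5 + 2)*1)²) = -93 + 11/(3 - (-18) + 2*(-3*1)²) = -93 + 11/(3 - 6*(-3) + 2*(-3)²) = -93 + 11/(3 + 18 + 2*9) = -93 + 11/(3 + 18 + 18) = -93 + 11/39 = -3616/39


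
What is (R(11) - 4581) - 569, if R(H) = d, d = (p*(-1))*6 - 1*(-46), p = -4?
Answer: -5080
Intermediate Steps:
d = 70 (d = -4*(-1)*6 - 1*(-46) = 4*6 + 46 = 24 + 46 = 70)
R(H) = 70
(R(11) - 4581) - 569 = (70 - 4581) - 569 = -4511 - 569 = -5080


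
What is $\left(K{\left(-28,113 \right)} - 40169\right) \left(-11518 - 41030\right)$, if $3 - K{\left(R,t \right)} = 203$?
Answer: $2121310212$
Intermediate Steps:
$K{\left(R,t \right)} = -200$ ($K{\left(R,t \right)} = 3 - 203 = -200$)
$\left(K{\left(-28,113 \right)} - 40169\right) \left(-11518 - 41030\right) = \left(-200 - 40169\right) \left(-11518 - 41030\right) = \left(-40369\right) \left(-52548\right) = 2121310212$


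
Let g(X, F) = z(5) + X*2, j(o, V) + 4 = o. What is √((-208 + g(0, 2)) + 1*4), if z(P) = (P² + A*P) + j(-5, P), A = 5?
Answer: I*√163 ≈ 12.767*I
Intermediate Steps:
j(o, V) = -4 + o
z(P) = -9 + P² + 5*P (z(P) = (P² + 5*P) + (-4 - 5) = (P² + 5*P) - 9 = -9 + P² + 5*P)
g(X, F) = 41 + 2*X (g(X, F) = (-9 + 5² + 5*5) + X*2 = (-9 + 25 + 25) + 2*X = 41 + 2*X)
√((-208 + g(0, 2)) + 1*4) = √((-208 + (41 + 2*0)) + 1*4) = √((-208 + (41 + 0)) + 4) = √((-208 + 41) + 4) = √(-167 + 4) = √(-163) = I*√163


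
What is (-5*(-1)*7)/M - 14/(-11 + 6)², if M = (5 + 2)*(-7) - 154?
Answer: -531/725 ≈ -0.73241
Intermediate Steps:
M = -203 (M = 7*(-7) - 154 = -49 - 154 = -203)
(-5*(-1)*7)/M - 14/(-11 + 6)² = (-5*(-1)*7)/(-203) - 14/(-11 + 6)² = (5*7)*(-1/203) - 14/((-5)²) = 35*(-1/203) - 14/25 = -5/29 - 14*1/25 = -5/29 - 14/25 = -531/725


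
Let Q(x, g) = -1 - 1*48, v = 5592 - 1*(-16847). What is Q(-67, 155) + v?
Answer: 22390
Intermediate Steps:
v = 22439 (v = 5592 + 16847 = 22439)
Q(x, g) = -49 (Q(x, g) = -1 - 48 = -49)
Q(-67, 155) + v = -49 + 22439 = 22390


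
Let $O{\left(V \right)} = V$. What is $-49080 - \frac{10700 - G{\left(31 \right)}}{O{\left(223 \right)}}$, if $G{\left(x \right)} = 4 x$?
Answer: $- \frac{10955416}{223} \approx -49127.0$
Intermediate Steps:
$-49080 - \frac{10700 - G{\left(31 \right)}}{O{\left(223 \right)}} = -49080 - \frac{10700 - 4 \cdot 31}{223} = -49080 - \left(10700 - 124\right) \frac{1}{223} = -49080 - 10576 \cdot \frac{1}{223} = -49080 - \frac{10576}{223} = - \frac{10955416}{223}$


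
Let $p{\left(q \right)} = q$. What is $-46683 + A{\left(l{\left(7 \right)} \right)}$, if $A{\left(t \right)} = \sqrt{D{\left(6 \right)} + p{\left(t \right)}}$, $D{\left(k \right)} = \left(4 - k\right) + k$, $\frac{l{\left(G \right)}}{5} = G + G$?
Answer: $-46683 + \sqrt{74} \approx -46674.0$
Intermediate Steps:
$l{\left(G \right)} = 10 G$ ($l{\left(G \right)} = 5 \left(G + G\right) = 5 \cdot 2 G = 10 G$)
$D{\left(k \right)} = 4$
$A{\left(t \right)} = \sqrt{4 + t}$
$-46683 + A{\left(l{\left(7 \right)} \right)} = -46683 + \sqrt{4 + 10 \cdot 7} = -46683 + \sqrt{4 + 70} = -46683 + \sqrt{74}$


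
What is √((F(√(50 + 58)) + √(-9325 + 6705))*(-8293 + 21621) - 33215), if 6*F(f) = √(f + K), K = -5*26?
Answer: √(-298935 + 19992*√2*√(-65 + 3*√3) + 239904*I*√655)/3 ≈ 580.54 + 608.48*I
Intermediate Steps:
K = -130
F(f) = √(-130 + f)/6 (F(f) = √(f - 130)/6 = √(-130 + f)/6)
√((F(√(50 + 58)) + √(-9325 + 6705))*(-8293 + 21621) - 33215) = √((√(-130 + √(50 + 58))/6 + √(-9325 + 6705))*(-8293 + 21621) - 33215) = √((√(-130 + √108)/6 + √(-2620))*13328 - 33215) = √((√(-130 + 6*√3)/6 + 2*I*√655)*13328 - 33215) = √((6664*√(-130 + 6*√3)/3 + 26656*I*√655) - 33215) = √(-33215 + 6664*√(-130 + 6*√3)/3 + 26656*I*√655)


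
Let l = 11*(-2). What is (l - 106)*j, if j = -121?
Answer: 15488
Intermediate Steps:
l = -22
(l - 106)*j = (-22 - 106)*(-121) = -128*(-121) = 15488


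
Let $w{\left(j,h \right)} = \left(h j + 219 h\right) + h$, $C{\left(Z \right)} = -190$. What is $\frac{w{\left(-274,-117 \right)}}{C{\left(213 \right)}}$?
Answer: $- \frac{3159}{95} \approx -33.253$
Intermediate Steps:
$w{\left(j,h \right)} = 220 h + h j$ ($w{\left(j,h \right)} = \left(219 h + h j\right) + h = 220 h + h j$)
$\frac{w{\left(-274,-117 \right)}}{C{\left(213 \right)}} = \frac{\left(-117\right) \left(220 - 274\right)}{-190} = \left(-117\right) \left(-54\right) \left(- \frac{1}{190}\right) = 6318 \left(- \frac{1}{190}\right) = - \frac{3159}{95}$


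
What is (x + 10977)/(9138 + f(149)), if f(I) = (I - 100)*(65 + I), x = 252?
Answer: 11229/19624 ≈ 0.57221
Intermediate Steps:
f(I) = (-100 + I)*(65 + I)
(x + 10977)/(9138 + f(149)) = (252 + 10977)/(9138 + (-6500 + 149² - 35*149)) = 11229/(9138 + (-6500 + 22201 - 5215)) = 11229/(9138 + 10486) = 11229/19624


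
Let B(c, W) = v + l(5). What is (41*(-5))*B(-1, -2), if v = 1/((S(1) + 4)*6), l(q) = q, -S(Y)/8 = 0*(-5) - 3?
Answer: -172405/168 ≈ -1026.2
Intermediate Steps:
S(Y) = 24 (S(Y) = -8*(0*(-5) - 3) = -8*(0 - 3) = -8*(-3) = 24)
v = 1/168 (v = 1/((24 + 4)*6) = (⅙)/28 = (1/28)*(⅙) = 1/168 ≈ 0.0059524)
B(c, W) = 841/168 (B(c, W) = 1/168 + 5 = 841/168)
(41*(-5))*B(-1, -2) = (41*(-5))*(841/168) = -205*841/168 = -172405/168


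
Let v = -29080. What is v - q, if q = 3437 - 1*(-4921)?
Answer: -37438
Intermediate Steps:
q = 8358 (q = 3437 + 4921 = 8358)
v - q = -29080 - 1*8358 = -29080 - 8358 = -37438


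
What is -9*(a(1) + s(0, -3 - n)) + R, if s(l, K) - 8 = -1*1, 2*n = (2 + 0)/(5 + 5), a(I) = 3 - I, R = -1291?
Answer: -1372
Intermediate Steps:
n = 1/10 (n = ((2 + 0)/(5 + 5))/2 = (2/10)/2 = (2*(1/10))/2 = (1/2)*(1/5) = 1/10 ≈ 0.10000)
s(l, K) = 7 (s(l, K) = 8 - 1*1 = 8 - 1 = 7)
-9*(a(1) + s(0, -3 - n)) + R = -9*((3 - 1*1) + 7) - 1291 = -9*((3 - 1) + 7) - 1291 = -9*(2 + 7) - 1291 = -9*9 - 1291 = -81 - 1291 = -1372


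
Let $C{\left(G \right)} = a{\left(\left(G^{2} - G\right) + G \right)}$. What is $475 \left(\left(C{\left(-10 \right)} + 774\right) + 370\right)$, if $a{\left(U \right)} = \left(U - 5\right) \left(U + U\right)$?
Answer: $9568400$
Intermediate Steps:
$a{\left(U \right)} = 2 U \left(-5 + U\right)$ ($a{\left(U \right)} = \left(-5 + U\right) 2 U = 2 U \left(-5 + U\right)$)
$C{\left(G \right)} = 2 G^{2} \left(-5 + G^{2}\right)$ ($C{\left(G \right)} = 2 \left(\left(G^{2} - G\right) + G\right) \left(-5 + \left(\left(G^{2} - G\right) + G\right)\right) = 2 G^{2} \left(-5 + G^{2}\right)$)
$475 \left(\left(C{\left(-10 \right)} + 774\right) + 370\right) = 475 \left(\left(2 \left(-10\right)^{2} \left(-5 + \left(-10\right)^{2}\right) + 774\right) + 370\right) = 475 \left(\left(2 \cdot 100 \left(-5 + 100\right) + 774\right) + 370\right) = 475 \left(\left(2 \cdot 100 \cdot 95 + 774\right) + 370\right) = 475 \left(\left(19000 + 774\right) + 370\right) = 475 \left(19774 + 370\right) = 475 \cdot 20144 = 9568400$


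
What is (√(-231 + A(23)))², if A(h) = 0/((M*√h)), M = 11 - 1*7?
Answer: -231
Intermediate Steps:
M = 4 (M = 11 - 7 = 4)
A(h) = 0 (A(h) = 0/((4*√h)) = 0*(1/(4*√h)) = 0)
(√(-231 + A(23)))² = (√(-231 + 0))² = (√(-231))² = (I*√231)² = -231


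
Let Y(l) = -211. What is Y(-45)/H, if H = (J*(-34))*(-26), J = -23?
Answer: 211/20332 ≈ 0.010378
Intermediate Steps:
H = -20332 (H = -23*(-34)*(-26) = 782*(-26) = -20332)
Y(-45)/H = -211/(-20332) = -211*(-1/20332) = 211/20332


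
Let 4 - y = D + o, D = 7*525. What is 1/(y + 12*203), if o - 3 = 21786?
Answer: -1/23024 ≈ -4.3433e-5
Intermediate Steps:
o = 21789 (o = 3 + 21786 = 21789)
D = 3675
y = -25460 (y = 4 - (3675 + 21789) = 4 - 1*25464 = 4 - 25464 = -25460)
1/(y + 12*203) = 1/(-25460 + 12*203) = 1/(-25460 + 2436) = 1/(-23024) = -1/23024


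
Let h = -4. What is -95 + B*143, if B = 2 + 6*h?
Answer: -3241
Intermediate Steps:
B = -22 (B = 2 + 6*(-4) = 2 - 24 = -22)
-95 + B*143 = -95 - 22*143 = -95 - 3146 = -3241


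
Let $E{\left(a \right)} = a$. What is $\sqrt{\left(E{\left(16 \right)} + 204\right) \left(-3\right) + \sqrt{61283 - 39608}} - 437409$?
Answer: $-437409 + i \sqrt{660 - 85 \sqrt{3}} \approx -4.3741 \cdot 10^{5} + 22.645 i$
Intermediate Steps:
$\sqrt{\left(E{\left(16 \right)} + 204\right) \left(-3\right) + \sqrt{61283 - 39608}} - 437409 = \sqrt{\left(16 + 204\right) \left(-3\right) + \sqrt{61283 - 39608}} - 437409 = \sqrt{220 \left(-3\right) + \sqrt{21675}} - 437409 = \sqrt{-660 + 85 \sqrt{3}} - 437409 = -437409 + \sqrt{-660 + 85 \sqrt{3}}$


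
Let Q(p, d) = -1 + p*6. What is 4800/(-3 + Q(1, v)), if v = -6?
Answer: 2400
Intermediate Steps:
Q(p, d) = -1 + 6*p
4800/(-3 + Q(1, v)) = 4800/(-3 + (-1 + 6*1)) = 4800/(-3 + (-1 + 6)) = 4800/(-3 + 5) = 4800/2 = (½)*4800 = 2400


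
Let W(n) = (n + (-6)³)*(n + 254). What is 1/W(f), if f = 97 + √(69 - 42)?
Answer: -773/32239654 - 58*√3/145078443 ≈ -2.4669e-5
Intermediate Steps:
f = 97 + 3*√3 (f = 97 + √27 = 97 + 3*√3 ≈ 102.20)
W(n) = (-216 + n)*(254 + n) (W(n) = (n - 216)*(254 + n) = (-216 + n)*(254 + n))
1/W(f) = 1/(-54864 + (97 + 3*√3)² + 38*(97 + 3*√3)) = 1/(-54864 + (97 + 3*√3)² + (3686 + 114*√3)) = 1/(-51178 + (97 + 3*√3)² + 114*√3)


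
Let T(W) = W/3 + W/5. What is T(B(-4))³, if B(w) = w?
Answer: -32768/3375 ≈ -9.7090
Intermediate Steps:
T(W) = 8*W/15 (T(W) = W*(⅓) + W*(⅕) = W/3 + W/5 = 8*W/15)
T(B(-4))³ = ((8/15)*(-4))³ = (-32/15)³ = -32768/3375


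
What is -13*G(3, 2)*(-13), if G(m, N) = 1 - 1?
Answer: 0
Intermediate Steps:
G(m, N) = 0
-13*G(3, 2)*(-13) = -13*0*(-13) = 0*(-13) = 0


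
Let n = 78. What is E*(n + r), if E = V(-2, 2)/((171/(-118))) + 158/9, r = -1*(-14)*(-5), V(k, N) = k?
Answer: 25904/171 ≈ 151.49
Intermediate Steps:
r = -70 (r = 14*(-5) = -70)
E = 3238/171 (E = -2/(171/(-118)) + 158/9 = -2/(171*(-1/118)) + 158*(⅑) = -2/(-171/118) + 158/9 = -2*(-118/171) + 158/9 = 236/171 + 158/9 = 3238/171 ≈ 18.936)
E*(n + r) = 3238*(78 - 70)/171 = (3238/171)*8 = 25904/171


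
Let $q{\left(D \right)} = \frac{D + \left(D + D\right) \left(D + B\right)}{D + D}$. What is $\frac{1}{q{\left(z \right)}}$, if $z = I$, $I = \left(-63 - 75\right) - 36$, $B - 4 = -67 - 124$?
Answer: $- \frac{2}{721} \approx -0.0027739$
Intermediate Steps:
$B = -187$ ($B = 4 - 191 = -187$)
$I = -174$ ($I = -138 - 36 = -174$)
$z = -174$
$q{\left(D \right)} = \frac{D + 2 D \left(-187 + D\right)}{2 D}$ ($q{\left(D \right)} = \frac{D + \left(D + D\right) \left(D - 187\right)}{D + D} = \frac{D + 2 D \left(-187 + D\right)}{2 D}$)
$\frac{1}{q{\left(z \right)}} = \frac{1}{- \frac{373}{2} - 174} = \frac{1}{- \frac{721}{2}} = - \frac{2}{721}$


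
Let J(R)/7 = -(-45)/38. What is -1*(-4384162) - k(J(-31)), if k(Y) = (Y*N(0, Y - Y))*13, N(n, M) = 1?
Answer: 166594061/38 ≈ 4.3841e+6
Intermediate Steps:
J(R) = 315/38 (J(R) = 7*(-(-45)/38) = 7*(-1*(-45/38)) = 7*(45/38) = 315/38)
k(Y) = 13*Y (k(Y) = (Y*1)*13 = Y*13 = 13*Y)
-1*(-4384162) - k(J(-31)) = -1*(-4384162) - 13*315/38 = 4384162 - 1*4095/38 = 4384162 - 4095/38 = 166594061/38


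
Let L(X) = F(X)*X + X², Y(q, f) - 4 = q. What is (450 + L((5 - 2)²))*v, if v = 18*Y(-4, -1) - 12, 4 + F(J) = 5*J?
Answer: -10800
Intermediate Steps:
Y(q, f) = 4 + q
F(J) = -4 + 5*J
v = -12 (v = 18*(4 - 4) - 12 = 18*0 - 12 = 0 - 12 = -12)
L(X) = X² + X*(-4 + 5*X) (L(X) = (-4 + 5*X)*X + X² = X*(-4 + 5*X) + X² = X² + X*(-4 + 5*X))
(450 + L((5 - 2)²))*v = (450 + 2*(5 - 2)²*(-2 + 3*(5 - 2)²))*(-12) = (450 + 2*3²*(-2 + 3*3²))*(-12) = (450 + 2*9*(-2 + 3*9))*(-12) = (450 + 2*9*(-2 + 27))*(-12) = (450 + 2*9*25)*(-12) = (450 + 450)*(-12) = 900*(-12) = -10800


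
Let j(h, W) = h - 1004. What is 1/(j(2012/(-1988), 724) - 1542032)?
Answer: -497/766889395 ≈ -6.4807e-7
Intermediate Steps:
j(h, W) = -1004 + h
1/(j(2012/(-1988), 724) - 1542032) = 1/((-1004 + 2012/(-1988)) - 1542032) = 1/((-1004 + 2012*(-1/1988)) - 1542032) = 1/((-1004 - 503/497) - 1542032) = 1/(-499491/497 - 1542032) = 1/(-766889395/497) = -497/766889395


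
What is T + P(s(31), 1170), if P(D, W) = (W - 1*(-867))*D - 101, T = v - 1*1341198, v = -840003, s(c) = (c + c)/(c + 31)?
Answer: -2179265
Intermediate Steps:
s(c) = 2*c/(31 + c) (s(c) = (2*c)/(31 + c) = 2*c/(31 + c))
T = -2181201 (T = -840003 - 1*1341198 = -840003 - 1341198 = -2181201)
P(D, W) = -101 + D*(867 + W) (P(D, W) = (W + 867)*D - 101 = (867 + W)*D - 101 = D*(867 + W) - 101 = -101 + D*(867 + W))
T + P(s(31), 1170) = -2181201 + (-101 + 867*(2*31/(31 + 31)) + (2*31/(31 + 31))*1170) = -2181201 + (-101 + 867*(2*31/62) + (2*31/62)*1170) = -2181201 + (-101 + 867*(2*31*(1/62)) + (2*31*(1/62))*1170) = -2181201 + (-101 + 867*1 + 1*1170) = -2181201 + (-101 + 867 + 1170) = -2181201 + 1936 = -2179265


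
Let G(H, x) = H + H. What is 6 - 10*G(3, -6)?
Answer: -54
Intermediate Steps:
G(H, x) = 2*H
6 - 10*G(3, -6) = 6 - 20*3 = 6 - 10*6 = 6 - 60 = -54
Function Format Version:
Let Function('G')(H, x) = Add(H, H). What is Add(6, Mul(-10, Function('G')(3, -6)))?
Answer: -54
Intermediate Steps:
Function('G')(H, x) = Mul(2, H)
Add(6, Mul(-10, Function('G')(3, -6))) = Add(6, Mul(-10, Mul(2, 3))) = Add(6, Mul(-10, 6)) = Add(6, -60) = -54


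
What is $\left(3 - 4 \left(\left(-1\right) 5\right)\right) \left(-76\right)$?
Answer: $-1748$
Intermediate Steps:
$\left(3 - 4 \left(\left(-1\right) 5\right)\right) \left(-76\right) = \left(3 - -20\right) \left(-76\right) = \left(3 + 20\right) \left(-76\right) = 23 \left(-76\right) = -1748$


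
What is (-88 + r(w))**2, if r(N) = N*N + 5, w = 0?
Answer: 6889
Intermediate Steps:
r(N) = 5 + N**2 (r(N) = N**2 + 5 = 5 + N**2)
(-88 + r(w))**2 = (-88 + (5 + 0**2))**2 = (-88 + (5 + 0))**2 = (-88 + 5)**2 = (-83)**2 = 6889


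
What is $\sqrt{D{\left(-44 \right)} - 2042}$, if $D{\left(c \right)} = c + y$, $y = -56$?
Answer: $3 i \sqrt{238} \approx 46.282 i$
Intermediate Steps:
$D{\left(c \right)} = -56 + c$ ($D{\left(c \right)} = c - 56 = -56 + c$)
$\sqrt{D{\left(-44 \right)} - 2042} = \sqrt{\left(-56 - 44\right) - 2042} = \sqrt{-100 - 2042} = \sqrt{-2142} = 3 i \sqrt{238}$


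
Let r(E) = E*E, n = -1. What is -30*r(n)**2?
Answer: -30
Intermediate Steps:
r(E) = E**2
-30*r(n)**2 = -30*((-1)**2)**2 = -30*1**2 = -30*1 = -30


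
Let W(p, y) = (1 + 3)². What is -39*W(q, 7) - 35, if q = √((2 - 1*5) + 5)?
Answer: -659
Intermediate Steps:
q = √2 (q = √((2 - 5) + 5) = √(-3 + 5) = √2 ≈ 1.4142)
W(p, y) = 16 (W(p, y) = 4² = 16)
-39*W(q, 7) - 35 = -39*16 - 35 = -624 - 35 = -659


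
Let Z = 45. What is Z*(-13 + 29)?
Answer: 720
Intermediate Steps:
Z*(-13 + 29) = 45*(-13 + 29) = 45*16 = 720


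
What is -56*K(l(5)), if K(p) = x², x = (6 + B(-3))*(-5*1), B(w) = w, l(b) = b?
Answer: -12600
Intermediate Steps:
x = -15 (x = (6 - 3)*(-5*1) = 3*(-5) = -15)
K(p) = 225 (K(p) = (-15)² = 225)
-56*K(l(5)) = -56*225 = -12600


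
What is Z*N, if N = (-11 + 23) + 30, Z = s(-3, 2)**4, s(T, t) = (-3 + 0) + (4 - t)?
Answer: 42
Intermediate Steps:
s(T, t) = 1 - t (s(T, t) = -3 + (4 - t) = 1 - t)
Z = 1 (Z = (1 - 1*2)**4 = (1 - 2)**4 = (-1)**4 = 1)
N = 42 (N = 12 + 30 = 42)
Z*N = 1*42 = 42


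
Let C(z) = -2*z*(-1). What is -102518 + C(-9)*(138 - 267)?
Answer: -100196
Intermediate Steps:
C(z) = 2*z
-102518 + C(-9)*(138 - 267) = -102518 + (2*(-9))*(138 - 267) = -102518 - 18*(-129) = -102518 + 2322 = -100196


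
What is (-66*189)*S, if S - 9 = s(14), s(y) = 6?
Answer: -187110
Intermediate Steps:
S = 15 (S = 9 + 6 = 15)
(-66*189)*S = -66*189*15 = -12474*15 = -187110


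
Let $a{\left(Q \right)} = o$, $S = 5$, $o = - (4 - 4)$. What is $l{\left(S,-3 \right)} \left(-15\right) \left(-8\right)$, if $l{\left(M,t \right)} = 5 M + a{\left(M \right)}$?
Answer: $3000$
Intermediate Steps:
$o = 0$ ($o = \left(-1\right) 0 = 0$)
$a{\left(Q \right)} = 0$
$l{\left(M,t \right)} = 5 M$ ($l{\left(M,t \right)} = 5 M + 0 = 5 M$)
$l{\left(S,-3 \right)} \left(-15\right) \left(-8\right) = 5 \cdot 5 \left(-15\right) \left(-8\right) = 25 \left(-15\right) \left(-8\right) = \left(-375\right) \left(-8\right) = 3000$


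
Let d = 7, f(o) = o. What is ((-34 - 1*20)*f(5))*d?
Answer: -1890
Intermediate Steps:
((-34 - 1*20)*f(5))*d = ((-34 - 1*20)*5)*7 = ((-34 - 20)*5)*7 = -54*5*7 = -270*7 = -1890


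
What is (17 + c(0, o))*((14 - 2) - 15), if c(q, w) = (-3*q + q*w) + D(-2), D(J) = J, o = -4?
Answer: -45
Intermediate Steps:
c(q, w) = -2 - 3*q + q*w (c(q, w) = (-3*q + q*w) - 2 = -2 - 3*q + q*w)
(17 + c(0, o))*((14 - 2) - 15) = (17 + (-2 - 3*0 + 0*(-4)))*((14 - 2) - 15) = (17 + (-2 + 0 + 0))*(12 - 15) = (17 - 2)*(-3) = 15*(-3) = -45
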